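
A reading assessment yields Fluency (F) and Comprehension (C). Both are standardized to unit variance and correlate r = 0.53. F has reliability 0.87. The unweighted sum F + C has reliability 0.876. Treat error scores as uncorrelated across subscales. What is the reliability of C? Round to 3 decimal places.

Var(F+C) = 2 + 2·0.53 = 3.060.
True-score variance = ρ_F + ρ_C + 2·0.53, so 0.876 = (0.87 + ρ_C + 1.06) / 3.060.
ρ_C = 0.876·3.060 − 0.87 − 1.06 = 0.751.

0.751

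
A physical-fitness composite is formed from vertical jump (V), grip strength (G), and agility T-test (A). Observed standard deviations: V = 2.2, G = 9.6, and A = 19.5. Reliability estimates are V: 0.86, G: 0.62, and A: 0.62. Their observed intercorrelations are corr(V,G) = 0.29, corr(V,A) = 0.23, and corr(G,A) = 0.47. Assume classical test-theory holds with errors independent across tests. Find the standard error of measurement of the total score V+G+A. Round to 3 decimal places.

Var(total) = 477.25 + 207.952 = 685.202.
True-score variance = 297.057 + 207.952 = 505.008, so reliability = 0.7370.
Error variance = 685.202 − 505.008 = 180.193; SEM = √180.193 = 13.424.

13.424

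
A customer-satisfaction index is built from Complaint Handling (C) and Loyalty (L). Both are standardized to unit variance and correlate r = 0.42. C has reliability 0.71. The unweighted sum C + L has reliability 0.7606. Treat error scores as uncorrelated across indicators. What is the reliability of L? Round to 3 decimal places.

0.610

Var(C+L) = 2 + 2·0.42 = 2.840.
True-score variance = ρ_C + ρ_L + 2·0.42, so 0.7606 = (0.71 + ρ_L + 0.84) / 2.840.
ρ_L = 0.7606·2.840 − 0.71 − 0.84 = 0.610.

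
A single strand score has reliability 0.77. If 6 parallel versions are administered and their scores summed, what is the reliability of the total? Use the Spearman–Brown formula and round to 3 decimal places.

ρ_k = kρ / (1 + (k−1)ρ) = 6·0.77 / (1 + 5·0.77) = 4.620 / 4.850 = 0.953.

0.953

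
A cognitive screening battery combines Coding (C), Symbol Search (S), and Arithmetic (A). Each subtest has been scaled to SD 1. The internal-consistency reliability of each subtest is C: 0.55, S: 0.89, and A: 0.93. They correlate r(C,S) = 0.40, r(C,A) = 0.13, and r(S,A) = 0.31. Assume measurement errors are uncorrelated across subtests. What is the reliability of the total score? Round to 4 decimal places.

0.8654

Var(C+S+A) = 3 + 2·[0.40 + 0.13 + 0.31] = 3 + 1.68 = 4.68.
With uncorrelated errors the cross-covariances are all true-score covariance, so they carry over unchanged; only the diagonal terms shrink to ρᵢσᵢ².
True-score variance = [0.55 + 0.89 + 0.93] + 1.68 = 2.37 + 1.68 = 4.05.
Reliability = 4.05 / 4.68 = 0.8654.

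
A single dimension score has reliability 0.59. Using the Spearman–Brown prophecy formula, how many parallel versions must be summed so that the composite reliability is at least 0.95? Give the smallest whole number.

14

k ≥ ρ*(1−ρ₁)/(ρ₁(1−ρ*)) = 0.95·0.41 / (0.59·0.05) = 13.203.
Smallest integer k = 14.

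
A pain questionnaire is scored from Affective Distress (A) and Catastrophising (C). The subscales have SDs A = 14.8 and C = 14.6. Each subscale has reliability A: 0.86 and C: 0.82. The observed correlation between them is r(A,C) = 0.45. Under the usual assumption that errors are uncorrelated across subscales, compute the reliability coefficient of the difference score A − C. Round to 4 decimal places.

0.7096

Var(A−C) = 14.8² + 14.6² − 2·14.8·14.6·0.45 = 432.2 − 194.472 = 237.728.
Because errors are independent across components, Cov(Tᵢ,Tⱼ) = Cov(Xᵢ,Xⱼ); the off-diagonal part of the true-score variance is the same as above.
True-score variance = [14.8²·0.86 + 14.6²·0.82] − 194.472 = 363.166 − 194.472 = 168.694.
Reliability = 168.694 / 237.728 = 0.7096.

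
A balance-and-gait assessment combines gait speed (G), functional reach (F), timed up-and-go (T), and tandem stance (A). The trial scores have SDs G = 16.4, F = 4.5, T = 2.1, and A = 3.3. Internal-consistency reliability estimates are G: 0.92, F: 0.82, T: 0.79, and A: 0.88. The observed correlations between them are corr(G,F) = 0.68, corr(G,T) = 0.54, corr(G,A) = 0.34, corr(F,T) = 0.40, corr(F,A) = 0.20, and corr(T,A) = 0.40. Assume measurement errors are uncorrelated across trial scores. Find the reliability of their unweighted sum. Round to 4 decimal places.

0.9450

Var(G+F+T+A) = 16.4² + 4.5² + 2.1² + 3.3² + 2·[16.4·4.5·0.68 + 16.4·2.1·0.54 + 16.4·3.3·0.34 + 4.5·2.1·0.40 + 4.5·3.3·0.20 + 2.1·3.3·0.40] = 304.51 + 193.409 = 497.919.
With uncorrelated errors the cross-covariances are all true-score covariance, so they carry over unchanged; only the diagonal terms shrink to ρᵢσᵢ².
True-score variance = [16.4²·0.92 + 4.5²·0.82 + 2.1²·0.79 + 3.3²·0.88] + 193.409 = 277.115 + 193.409 = 470.524.
Reliability = 470.524 / 497.919 = 0.9450.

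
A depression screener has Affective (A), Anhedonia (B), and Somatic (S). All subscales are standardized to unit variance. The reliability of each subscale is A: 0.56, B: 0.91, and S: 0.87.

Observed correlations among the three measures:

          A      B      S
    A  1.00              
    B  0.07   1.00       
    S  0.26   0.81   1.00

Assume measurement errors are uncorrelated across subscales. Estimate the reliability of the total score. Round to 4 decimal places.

Var(A+B+S) = 3 + 2·[0.07 + 0.26 + 0.81] = 3 + 2.28 = 5.28.
Under uncorrelated errors the observed covariances equal the true-score covariances, so only the own-variance terms attenuate.
True-score variance = [0.56 + 0.91 + 0.87] + 2.28 = 2.34 + 2.28 = 4.62.
Reliability = 4.62 / 5.28 = 0.8750.

0.8750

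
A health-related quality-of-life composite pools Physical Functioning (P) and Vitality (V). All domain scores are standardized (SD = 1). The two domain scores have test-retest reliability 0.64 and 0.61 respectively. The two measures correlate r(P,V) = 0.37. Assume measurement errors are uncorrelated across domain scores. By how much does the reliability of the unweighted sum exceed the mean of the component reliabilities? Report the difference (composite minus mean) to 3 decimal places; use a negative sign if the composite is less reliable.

0.101

Var(sum) = 2 + 0.74 = 2.74; true-score variance = 1.25 + 0.74 = 1.99; composite reliability = 0.7263.
Mean component reliability = 0.6250.
Difference = 0.7263 − 0.6250 = 0.101.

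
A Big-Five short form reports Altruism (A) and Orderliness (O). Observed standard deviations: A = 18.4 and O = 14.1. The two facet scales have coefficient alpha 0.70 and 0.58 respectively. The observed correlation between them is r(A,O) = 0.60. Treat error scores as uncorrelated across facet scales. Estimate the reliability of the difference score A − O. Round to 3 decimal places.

0.181

Var(A−O) = 18.4² + 14.1² − 2·18.4·14.1·0.60 = 537.37 − 311.328 = 226.042.
Because errors are independent across components, Cov(Tᵢ,Tⱼ) = Cov(Xᵢ,Xⱼ); the off-diagonal part of the true-score variance is the same as above.
True-score variance = [18.4²·0.70 + 14.1²·0.58] − 311.328 = 352.302 − 311.328 = 40.9738.
Reliability = 40.9738 / 226.042 = 0.181.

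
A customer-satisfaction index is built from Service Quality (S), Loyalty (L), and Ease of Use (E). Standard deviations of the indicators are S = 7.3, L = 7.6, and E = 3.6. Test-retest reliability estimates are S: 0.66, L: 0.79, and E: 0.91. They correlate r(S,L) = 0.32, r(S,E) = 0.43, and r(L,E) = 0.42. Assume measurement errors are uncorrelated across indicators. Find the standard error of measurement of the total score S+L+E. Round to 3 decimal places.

5.605

Var(total) = 124.01 + 81.0904 = 205.1.
True-score variance = 92.5954 + 81.0904 = 173.686, so reliability = 0.8468.
Error variance = 205.1 − 173.686 = 31.4146; SEM = √31.4146 = 5.605.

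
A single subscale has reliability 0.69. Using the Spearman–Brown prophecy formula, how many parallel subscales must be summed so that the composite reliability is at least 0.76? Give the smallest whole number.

2

k ≥ ρ*(1−ρ₁)/(ρ₁(1−ρ*)) = 0.76·0.31 / (0.69·0.24) = 1.423.
Smallest integer k = 2.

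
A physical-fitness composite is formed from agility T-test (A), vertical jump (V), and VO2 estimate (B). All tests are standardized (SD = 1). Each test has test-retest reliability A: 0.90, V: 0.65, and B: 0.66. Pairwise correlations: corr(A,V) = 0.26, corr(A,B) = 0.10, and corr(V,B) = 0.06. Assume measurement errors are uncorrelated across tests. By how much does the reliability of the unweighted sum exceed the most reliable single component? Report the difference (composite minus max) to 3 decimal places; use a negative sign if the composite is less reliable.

-0.106

Var(sum) = 3 + 0.84 = 3.84; true-score variance = 2.21 + 0.84 = 3.05; composite reliability = 0.7943.
Max component reliability = 0.9000.
Difference = 0.7943 − 0.9000 = -0.106.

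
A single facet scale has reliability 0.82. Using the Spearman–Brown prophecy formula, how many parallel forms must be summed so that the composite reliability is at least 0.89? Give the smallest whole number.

2

k ≥ ρ*(1−ρ₁)/(ρ₁(1−ρ*)) = 0.89·0.18 / (0.82·0.11) = 1.776.
Smallest integer k = 2.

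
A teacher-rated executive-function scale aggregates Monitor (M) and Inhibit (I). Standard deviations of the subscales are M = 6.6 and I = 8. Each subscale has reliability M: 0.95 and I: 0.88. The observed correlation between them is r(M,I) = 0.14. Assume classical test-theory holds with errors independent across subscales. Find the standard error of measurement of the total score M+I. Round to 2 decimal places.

3.14

Var(total) = 107.56 + 14.784 = 122.344.
True-score variance = 97.702 + 14.784 = 112.486, so reliability = 0.9194.
Error variance = 122.344 − 112.486 = 9.858; SEM = √9.858 = 3.14.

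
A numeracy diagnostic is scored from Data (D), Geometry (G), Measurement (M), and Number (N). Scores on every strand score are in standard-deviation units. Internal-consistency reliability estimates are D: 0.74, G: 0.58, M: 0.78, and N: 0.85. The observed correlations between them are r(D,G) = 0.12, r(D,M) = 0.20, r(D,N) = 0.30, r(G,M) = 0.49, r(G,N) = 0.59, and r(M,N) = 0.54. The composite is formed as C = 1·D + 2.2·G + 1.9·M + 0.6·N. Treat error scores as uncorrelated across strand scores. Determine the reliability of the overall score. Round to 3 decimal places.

0.829

Var(C) = 1 + 2.2² + 1.9² + 0.6² + 2·[2.2·0.12 + 1.9·0.20 + 0.6·0.30 + 4.18·0.49 + 1.32·0.59 + 1.14·0.54] = 9.81 + 8.5332 = 18.3432.
Under uncorrelated errors the observed covariances equal the true-score covariances, so only the own-variance terms attenuate.
True-score variance = [0.74 + 2.2²·0.58 + 1.9²·0.78 + 0.6²·0.85] + 8.5332 = 6.669 + 8.5332 = 15.2022.
Reliability = 15.2022 / 18.3432 = 0.829.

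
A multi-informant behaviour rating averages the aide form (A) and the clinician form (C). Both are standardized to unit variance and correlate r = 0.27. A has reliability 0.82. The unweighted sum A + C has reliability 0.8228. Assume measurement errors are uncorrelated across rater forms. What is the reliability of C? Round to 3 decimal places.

0.730

Var(A+C) = 2 + 2·0.27 = 2.540.
True-score variance = ρ_A + ρ_C + 2·0.27, so 0.8228 = (0.82 + ρ_C + 0.54) / 2.540.
ρ_C = 0.8228·2.540 − 0.82 − 0.54 = 0.730.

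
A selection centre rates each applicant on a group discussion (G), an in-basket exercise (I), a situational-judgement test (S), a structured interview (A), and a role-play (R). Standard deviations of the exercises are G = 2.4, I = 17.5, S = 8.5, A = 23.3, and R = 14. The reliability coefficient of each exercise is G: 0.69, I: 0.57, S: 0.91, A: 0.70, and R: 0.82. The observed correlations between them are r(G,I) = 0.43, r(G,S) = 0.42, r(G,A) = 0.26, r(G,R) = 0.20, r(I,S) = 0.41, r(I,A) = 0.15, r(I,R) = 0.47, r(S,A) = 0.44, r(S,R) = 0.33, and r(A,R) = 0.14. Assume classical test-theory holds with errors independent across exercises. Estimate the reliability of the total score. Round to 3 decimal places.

0.834

Var(G+I+S+A+R) = 2.4² + 17.5² + 8.5² + 23.3² + 14² + 2·[2.4·17.5·0.43 + 2.4·8.5·0.42 + 2.4·23.3·0.26 + 2.4·14·0.20 + 17.5·8.5·0.41 + 17.5·23.3·0.15 + 17.5·14·0.47 + 8.5·23.3·0.44 + 8.5·14·0.33 + 23.3·14·0.14] = 1123.15 + 914.534 = 2037.68.
With uncorrelated errors the cross-covariances are all true-score covariance, so they carry over unchanged; only the diagonal terms shrink to ρᵢσᵢ².
True-score variance = [2.4²·0.69 + 17.5²·0.57 + 8.5²·0.91 + 23.3²·0.70 + 14²·0.82] + 914.534 = 785.027 + 914.534 = 1699.56.
Reliability = 1699.56 / 2037.68 = 0.834.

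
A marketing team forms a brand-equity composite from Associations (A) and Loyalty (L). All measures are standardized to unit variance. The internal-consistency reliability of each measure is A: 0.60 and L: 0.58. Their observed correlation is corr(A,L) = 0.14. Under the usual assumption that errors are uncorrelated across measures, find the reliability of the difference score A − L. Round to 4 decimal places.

Var(A−L) = 1 + 1 − 2·0.14 = 2 − 0.28 = 1.72.
With uncorrelated errors the cross-covariances are all true-score covariance, so they carry over unchanged; only the diagonal terms shrink to ρᵢσᵢ².
True-score variance = [0.60 + 0.58] − 0.28 = 1.18 − 0.28 = 0.9.
Reliability = 0.9 / 1.72 = 0.5233.

0.5233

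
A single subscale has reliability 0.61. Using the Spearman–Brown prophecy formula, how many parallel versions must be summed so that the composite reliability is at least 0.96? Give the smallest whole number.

k ≥ ρ*(1−ρ₁)/(ρ₁(1−ρ*)) = 0.96·0.39 / (0.61·0.04) = 15.344.
Smallest integer k = 16.

16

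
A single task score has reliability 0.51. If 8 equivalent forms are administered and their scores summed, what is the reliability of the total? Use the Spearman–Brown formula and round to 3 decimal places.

0.893

ρ_k = kρ / (1 + (k−1)ρ) = 8·0.51 / (1 + 7·0.51) = 4.080 / 4.570 = 0.893.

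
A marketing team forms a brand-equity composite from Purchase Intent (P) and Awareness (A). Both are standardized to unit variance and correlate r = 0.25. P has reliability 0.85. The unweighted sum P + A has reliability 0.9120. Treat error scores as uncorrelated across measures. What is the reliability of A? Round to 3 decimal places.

Var(P+A) = 2 + 2·0.25 = 2.500.
True-score variance = ρ_P + ρ_A + 2·0.25, so 0.9120 = (0.85 + ρ_A + 0.50) / 2.500.
ρ_A = 0.9120·2.500 − 0.85 − 0.50 = 0.930.

0.930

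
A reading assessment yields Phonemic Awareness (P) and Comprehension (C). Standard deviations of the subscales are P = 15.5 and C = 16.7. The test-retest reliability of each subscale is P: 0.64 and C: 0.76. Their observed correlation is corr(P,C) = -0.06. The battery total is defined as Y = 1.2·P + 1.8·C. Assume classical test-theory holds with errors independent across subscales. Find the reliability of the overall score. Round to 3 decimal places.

0.711

Var(Y) = 1.2²·15.5² + 1.8²·16.7² + 2·[2.16·15.5·16.7·(-0.06)] = 1249.56 − 67.0939 = 1182.47.
Under uncorrelated errors the observed covariances equal the true-score covariances, so only the own-variance terms attenuate.
True-score variance = [1.2²·15.5²·0.64 + 1.8²·16.7²·0.76] − 67.0939 = 908.153 − 67.0939 = 841.059.
Reliability = 841.059 / 1182.47 = 0.711.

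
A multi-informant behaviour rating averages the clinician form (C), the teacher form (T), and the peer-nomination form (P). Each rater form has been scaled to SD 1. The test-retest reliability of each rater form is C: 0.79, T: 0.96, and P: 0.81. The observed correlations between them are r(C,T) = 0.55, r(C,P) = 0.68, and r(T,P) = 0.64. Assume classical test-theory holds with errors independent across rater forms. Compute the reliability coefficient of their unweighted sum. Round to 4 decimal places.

0.9347

Var(C+T+P) = 3 + 2·[0.55 + 0.68 + 0.64] = 3 + 3.74 = 6.74.
Under uncorrelated errors the observed covariances equal the true-score covariances, so only the own-variance terms attenuate.
True-score variance = [0.79 + 0.96 + 0.81] + 3.74 = 2.56 + 3.74 = 6.3.
Reliability = 6.3 / 6.74 = 0.9347.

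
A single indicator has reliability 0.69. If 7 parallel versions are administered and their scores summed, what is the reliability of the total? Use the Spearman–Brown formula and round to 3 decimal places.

0.940

ρ_k = kρ / (1 + (k−1)ρ) = 7·0.69 / (1 + 6·0.69) = 4.830 / 5.140 = 0.940.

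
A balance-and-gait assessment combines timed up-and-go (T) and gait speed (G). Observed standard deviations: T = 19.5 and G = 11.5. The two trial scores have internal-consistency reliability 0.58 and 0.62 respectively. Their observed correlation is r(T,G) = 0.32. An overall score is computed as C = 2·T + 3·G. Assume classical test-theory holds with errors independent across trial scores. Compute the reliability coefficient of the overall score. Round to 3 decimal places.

0.695

Var(C) = 2²·19.5² + 3²·11.5² + 2·[6·19.5·11.5·0.32] = 2711.25 + 861.12 = 3572.37.
Under uncorrelated errors the observed covariances equal the true-score covariances, so only the own-variance terms attenuate.
True-score variance = [2²·19.5²·0.58 + 3²·11.5²·0.62] + 861.12 = 1620.13 + 861.12 = 2481.26.
Reliability = 2481.26 / 3572.37 = 0.695.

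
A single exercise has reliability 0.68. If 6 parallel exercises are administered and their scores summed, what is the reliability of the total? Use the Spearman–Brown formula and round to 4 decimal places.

0.9273

ρ_k = kρ / (1 + (k−1)ρ) = 6·0.68 / (1 + 5·0.68) = 4.080 / 4.400 = 0.9273.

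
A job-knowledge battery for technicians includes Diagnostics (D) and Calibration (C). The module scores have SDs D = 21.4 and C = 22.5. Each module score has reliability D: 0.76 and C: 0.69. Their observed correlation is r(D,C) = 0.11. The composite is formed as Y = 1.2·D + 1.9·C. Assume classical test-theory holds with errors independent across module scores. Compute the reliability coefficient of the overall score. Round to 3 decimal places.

Var(Y) = 1.2²·21.4² + 1.9²·22.5² + 2·[2.28·21.4·22.5·0.11] = 2487.02 + 241.52 = 2728.55.
With uncorrelated errors the cross-covariances are all true-score covariance, so they carry over unchanged; only the diagonal terms shrink to ρᵢσᵢ².
True-score variance = [1.2²·21.4²·0.76 + 1.9²·22.5²·0.69] + 241.52 = 1762.21 + 241.52 = 2003.73.
Reliability = 2003.73 / 2728.55 = 0.734.

0.734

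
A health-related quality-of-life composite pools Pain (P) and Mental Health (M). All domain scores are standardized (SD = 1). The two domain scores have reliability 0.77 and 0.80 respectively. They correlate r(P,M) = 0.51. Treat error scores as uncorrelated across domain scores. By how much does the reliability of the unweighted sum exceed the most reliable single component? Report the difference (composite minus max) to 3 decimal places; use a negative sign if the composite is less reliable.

Var(sum) = 2 + 1.02 = 3.02; true-score variance = 1.57 + 1.02 = 2.59; composite reliability = 0.8576.
Max component reliability = 0.8000.
Difference = 0.8576 − 0.8000 = 0.058.

0.058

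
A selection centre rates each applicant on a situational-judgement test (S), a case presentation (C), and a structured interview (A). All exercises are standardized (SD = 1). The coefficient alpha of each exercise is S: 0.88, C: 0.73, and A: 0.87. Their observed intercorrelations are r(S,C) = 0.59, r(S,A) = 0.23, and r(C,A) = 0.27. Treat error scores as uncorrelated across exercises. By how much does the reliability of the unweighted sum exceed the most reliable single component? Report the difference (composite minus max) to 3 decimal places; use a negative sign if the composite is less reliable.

Var(sum) = 3 + 2.18 = 5.18; true-score variance = 2.48 + 2.18 = 4.66; composite reliability = 0.8996.
Max component reliability = 0.8800.
Difference = 0.8996 − 0.8800 = 0.020.

0.020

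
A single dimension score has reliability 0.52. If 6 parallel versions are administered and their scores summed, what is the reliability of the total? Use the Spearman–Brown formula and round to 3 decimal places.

ρ_k = kρ / (1 + (k−1)ρ) = 6·0.52 / (1 + 5·0.52) = 3.120 / 3.600 = 0.867.

0.867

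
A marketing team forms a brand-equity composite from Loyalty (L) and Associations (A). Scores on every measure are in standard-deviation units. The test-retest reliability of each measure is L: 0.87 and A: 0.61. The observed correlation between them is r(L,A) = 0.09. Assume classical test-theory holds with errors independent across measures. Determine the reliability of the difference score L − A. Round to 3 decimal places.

Var(L−A) = 1 + 1 − 2·0.09 = 2 − 0.18 = 1.82.
Because errors are independent across components, Cov(Tᵢ,Tⱼ) = Cov(Xᵢ,Xⱼ); the off-diagonal part of the true-score variance is the same as above.
True-score variance = [0.87 + 0.61] − 0.18 = 1.48 − 0.18 = 1.3.
Reliability = 1.3 / 1.82 = 0.714.

0.714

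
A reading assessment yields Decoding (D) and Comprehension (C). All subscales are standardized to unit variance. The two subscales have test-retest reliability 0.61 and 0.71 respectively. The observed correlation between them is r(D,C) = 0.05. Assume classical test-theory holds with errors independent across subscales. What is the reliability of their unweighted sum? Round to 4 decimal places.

0.6762

Var(D+C) = 2 + 2·[0.05] = 2 + 0.1 = 2.1.
Because errors are independent across components, Cov(Tᵢ,Tⱼ) = Cov(Xᵢ,Xⱼ); the off-diagonal part of the true-score variance is the same as above.
True-score variance = [0.61 + 0.71] + 0.1 = 1.32 + 0.1 = 1.42.
Reliability = 1.42 / 2.1 = 0.6762.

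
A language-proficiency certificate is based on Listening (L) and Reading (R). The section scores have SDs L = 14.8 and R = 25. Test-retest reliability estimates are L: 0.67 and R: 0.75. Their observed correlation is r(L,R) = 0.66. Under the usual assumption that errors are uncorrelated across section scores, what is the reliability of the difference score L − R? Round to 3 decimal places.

Var(L−R) = 14.8² + 25² − 2·14.8·25·0.66 = 844.04 − 488.4 = 355.64.
With uncorrelated errors the cross-covariances are all true-score covariance, so they carry over unchanged; only the diagonal terms shrink to ρᵢσᵢ².
True-score variance = [14.8²·0.67 + 25²·0.75] − 488.4 = 615.507 − 488.4 = 127.107.
Reliability = 127.107 / 355.64 = 0.357.

0.357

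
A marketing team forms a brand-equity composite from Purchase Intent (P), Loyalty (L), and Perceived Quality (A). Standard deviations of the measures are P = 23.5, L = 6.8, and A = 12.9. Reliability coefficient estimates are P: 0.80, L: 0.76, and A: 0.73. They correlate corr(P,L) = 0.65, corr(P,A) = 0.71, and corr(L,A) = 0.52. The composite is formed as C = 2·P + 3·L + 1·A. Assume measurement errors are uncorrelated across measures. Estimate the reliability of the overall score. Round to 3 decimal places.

0.887

Var(C) = 2²·23.5² + 3²·6.8² + 12.9² + 2·[6·23.5·6.8·0.65 + 2·23.5·12.9·0.71 + 3·6.8·12.9·0.52] = 2791.57 + 2381.07 = 5172.64.
Because errors are independent across components, Cov(Tᵢ,Tⱼ) = Cov(Xᵢ,Xⱼ); the off-diagonal part of the true-score variance is the same as above.
True-score variance = [2²·23.5²·0.80 + 3²·6.8²·0.76 + 12.9²·0.73] + 2381.07 = 2204.96 + 2381.07 = 4586.03.
Reliability = 4586.03 / 5172.64 = 0.887.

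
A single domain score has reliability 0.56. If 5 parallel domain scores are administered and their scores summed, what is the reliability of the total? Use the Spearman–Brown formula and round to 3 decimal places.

0.864

ρ_k = kρ / (1 + (k−1)ρ) = 5·0.56 / (1 + 4·0.56) = 2.800 / 3.240 = 0.864.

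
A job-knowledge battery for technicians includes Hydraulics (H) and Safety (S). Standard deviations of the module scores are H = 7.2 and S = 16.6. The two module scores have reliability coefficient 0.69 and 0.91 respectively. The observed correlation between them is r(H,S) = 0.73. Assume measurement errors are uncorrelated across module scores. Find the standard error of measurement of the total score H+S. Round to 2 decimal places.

6.39

Var(total) = 327.4 + 174.499 = 501.899.
True-score variance = 286.529 + 174.499 = 461.028, so reliability = 0.9186.
Error variance = 501.899 − 461.028 = 40.8708; SEM = √40.8708 = 6.39.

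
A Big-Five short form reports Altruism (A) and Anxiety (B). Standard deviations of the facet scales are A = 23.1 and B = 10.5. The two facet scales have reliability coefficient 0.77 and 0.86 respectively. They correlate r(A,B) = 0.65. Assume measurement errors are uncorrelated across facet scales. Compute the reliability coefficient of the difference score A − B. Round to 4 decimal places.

0.5795

Var(A−B) = 23.1² + 10.5² − 2·23.1·10.5·0.65 = 643.86 − 315.315 = 328.545.
Because errors are independent across components, Cov(Tᵢ,Tⱼ) = Cov(Xᵢ,Xⱼ); the off-diagonal part of the true-score variance is the same as above.
True-score variance = [23.1²·0.77 + 10.5²·0.86] − 315.315 = 505.695 − 315.315 = 190.38.
Reliability = 190.38 / 328.545 = 0.5795.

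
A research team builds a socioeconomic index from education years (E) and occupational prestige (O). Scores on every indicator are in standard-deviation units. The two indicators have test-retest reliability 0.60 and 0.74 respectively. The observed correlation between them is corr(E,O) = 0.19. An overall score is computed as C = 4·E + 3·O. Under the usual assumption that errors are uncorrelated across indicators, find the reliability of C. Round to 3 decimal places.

Var(C) = 4² + 3² + 2·[12·0.19] = 25 + 4.56 = 29.56.
Because errors are independent across components, Cov(Tᵢ,Tⱼ) = Cov(Xᵢ,Xⱼ); the off-diagonal part of the true-score variance is the same as above.
True-score variance = [4²·0.60 + 3²·0.74] + 4.56 = 16.26 + 4.56 = 20.82.
Reliability = 20.82 / 29.56 = 0.704.

0.704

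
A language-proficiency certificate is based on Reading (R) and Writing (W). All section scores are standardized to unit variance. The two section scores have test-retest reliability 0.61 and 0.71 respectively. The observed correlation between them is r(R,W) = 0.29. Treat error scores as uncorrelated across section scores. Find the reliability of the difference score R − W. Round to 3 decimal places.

Var(R−W) = 1 + 1 − 2·0.29 = 2 − 0.58 = 1.42.
Under uncorrelated errors the observed covariances equal the true-score covariances, so only the own-variance terms attenuate.
True-score variance = [0.61 + 0.71] − 0.58 = 1.32 − 0.58 = 0.74.
Reliability = 0.74 / 1.42 = 0.521.

0.521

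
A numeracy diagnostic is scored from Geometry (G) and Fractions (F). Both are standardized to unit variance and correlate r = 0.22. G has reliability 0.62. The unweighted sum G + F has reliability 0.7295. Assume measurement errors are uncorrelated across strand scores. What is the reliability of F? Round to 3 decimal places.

0.720

Var(G+F) = 2 + 2·0.22 = 2.440.
True-score variance = ρ_G + ρ_F + 2·0.22, so 0.7295 = (0.62 + ρ_F + 0.44) / 2.440.
ρ_F = 0.7295·2.440 − 0.62 − 0.44 = 0.720.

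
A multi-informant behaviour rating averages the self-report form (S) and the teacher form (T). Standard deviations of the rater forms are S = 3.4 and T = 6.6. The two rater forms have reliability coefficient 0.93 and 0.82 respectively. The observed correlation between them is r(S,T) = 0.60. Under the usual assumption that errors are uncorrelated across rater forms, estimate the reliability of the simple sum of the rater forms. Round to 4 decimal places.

Var(S+T) = 3.4² + 6.6² + 2·[3.4·6.6·0.60] = 55.12 + 26.928 = 82.048.
With uncorrelated errors the cross-covariances are all true-score covariance, so they carry over unchanged; only the diagonal terms shrink to ρᵢσᵢ².
True-score variance = [3.4²·0.93 + 6.6²·0.82] + 26.928 = 46.47 + 26.928 = 73.398.
Reliability = 73.398 / 82.048 = 0.8946.

0.8946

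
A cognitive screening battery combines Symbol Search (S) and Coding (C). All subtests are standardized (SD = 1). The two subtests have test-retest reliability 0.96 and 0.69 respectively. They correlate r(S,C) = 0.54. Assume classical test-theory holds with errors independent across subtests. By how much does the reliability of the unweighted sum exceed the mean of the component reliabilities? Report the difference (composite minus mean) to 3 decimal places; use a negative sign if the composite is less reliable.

Var(sum) = 2 + 1.08 = 3.08; true-score variance = 1.65 + 1.08 = 2.73; composite reliability = 0.8864.
Mean component reliability = 0.8250.
Difference = 0.8864 − 0.8250 = 0.061.

0.061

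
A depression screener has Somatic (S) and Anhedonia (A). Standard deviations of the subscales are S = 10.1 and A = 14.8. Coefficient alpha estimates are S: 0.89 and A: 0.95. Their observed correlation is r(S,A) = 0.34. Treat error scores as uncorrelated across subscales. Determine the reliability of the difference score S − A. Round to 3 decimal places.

0.899

Var(S−A) = 10.1² + 14.8² − 2·10.1·14.8·0.34 = 321.05 − 101.646 = 219.404.
Under uncorrelated errors the observed covariances equal the true-score covariances, so only the own-variance terms attenuate.
True-score variance = [10.1²·0.89 + 14.8²·0.95] − 101.646 = 298.877 − 101.646 = 197.231.
Reliability = 197.231 / 219.404 = 0.899.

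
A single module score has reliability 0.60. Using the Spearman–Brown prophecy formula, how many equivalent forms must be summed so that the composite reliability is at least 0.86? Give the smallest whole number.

k ≥ ρ*(1−ρ₁)/(ρ₁(1−ρ*)) = 0.86·0.40 / (0.60·0.14) = 4.095.
Smallest integer k = 5.

5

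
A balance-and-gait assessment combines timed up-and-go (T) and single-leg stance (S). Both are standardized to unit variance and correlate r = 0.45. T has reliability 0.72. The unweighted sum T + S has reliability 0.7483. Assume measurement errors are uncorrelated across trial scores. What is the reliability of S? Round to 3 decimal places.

Var(T+S) = 2 + 2·0.45 = 2.900.
True-score variance = ρ_T + ρ_S + 2·0.45, so 0.7483 = (0.72 + ρ_S + 0.90) / 2.900.
ρ_S = 0.7483·2.900 − 0.72 − 0.90 = 0.550.

0.550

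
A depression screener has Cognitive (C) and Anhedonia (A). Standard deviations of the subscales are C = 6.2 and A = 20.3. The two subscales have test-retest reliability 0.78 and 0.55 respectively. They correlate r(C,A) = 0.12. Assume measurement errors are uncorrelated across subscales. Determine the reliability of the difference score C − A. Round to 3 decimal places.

0.539

Var(C−A) = 6.2² + 20.3² − 2·6.2·20.3·0.12 = 450.53 − 30.2064 = 420.324.
Because errors are independent across components, Cov(Tᵢ,Tⱼ) = Cov(Xᵢ,Xⱼ); the off-diagonal part of the true-score variance is the same as above.
True-score variance = [6.2²·0.78 + 20.3²·0.55] − 30.2064 = 256.633 − 30.2064 = 226.426.
Reliability = 226.426 / 420.324 = 0.539.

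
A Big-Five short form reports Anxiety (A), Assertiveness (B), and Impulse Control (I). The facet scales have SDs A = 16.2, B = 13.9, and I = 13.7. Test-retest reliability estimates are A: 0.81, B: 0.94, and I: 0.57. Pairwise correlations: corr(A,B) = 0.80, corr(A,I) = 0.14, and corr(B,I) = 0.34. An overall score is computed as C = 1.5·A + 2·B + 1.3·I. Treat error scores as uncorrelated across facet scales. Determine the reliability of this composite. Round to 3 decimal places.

0.908

Var(C) = 1.5²·16.2² + 2²·13.9² + 1.3²·13.7² + 2·[3·16.2·13.9·0.80 + 1.95·16.2·13.7·0.14 + 2.6·13.9·13.7·0.34] = 1680.53 + 1538.72 = 3219.25.
With uncorrelated errors the cross-covariances are all true-score covariance, so they carry over unchanged; only the diagonal terms shrink to ρᵢσᵢ².
True-score variance = [1.5²·16.2²·0.81 + 2²·13.9²·0.94 + 1.3²·13.7²·0.57] + 1538.72 = 1385.57 + 1538.72 = 2924.29.
Reliability = 2924.29 / 3219.25 = 0.908.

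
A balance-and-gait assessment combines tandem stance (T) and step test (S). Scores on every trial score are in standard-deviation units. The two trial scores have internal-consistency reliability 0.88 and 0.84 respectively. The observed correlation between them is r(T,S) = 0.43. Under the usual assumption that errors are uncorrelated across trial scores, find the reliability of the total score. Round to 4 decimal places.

0.9021

Var(T+S) = 2 + 2·[0.43] = 2 + 0.86 = 2.86.
Because errors are independent across components, Cov(Tᵢ,Tⱼ) = Cov(Xᵢ,Xⱼ); the off-diagonal part of the true-score variance is the same as above.
True-score variance = [0.88 + 0.84] + 0.86 = 1.72 + 0.86 = 2.58.
Reliability = 2.58 / 2.86 = 0.9021.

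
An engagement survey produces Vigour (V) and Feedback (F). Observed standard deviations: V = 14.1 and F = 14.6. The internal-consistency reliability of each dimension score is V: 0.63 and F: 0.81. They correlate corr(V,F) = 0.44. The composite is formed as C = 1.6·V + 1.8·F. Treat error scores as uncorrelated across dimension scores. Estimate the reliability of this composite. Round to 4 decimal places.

Var(C) = 1.6²·14.1² + 1.8²·14.6² + 2·[2.88·14.1·14.6·0.44] = 1199.59 + 521.732 = 1721.32.
Under uncorrelated errors the observed covariances equal the true-score covariances, so only the own-variance terms attenuate.
True-score variance = [1.6²·14.1²·0.63 + 1.8²·14.6²·0.81] + 521.732 = 880.058 + 521.732 = 1401.79.
Reliability = 1401.79 / 1721.32 = 0.8144.

0.8144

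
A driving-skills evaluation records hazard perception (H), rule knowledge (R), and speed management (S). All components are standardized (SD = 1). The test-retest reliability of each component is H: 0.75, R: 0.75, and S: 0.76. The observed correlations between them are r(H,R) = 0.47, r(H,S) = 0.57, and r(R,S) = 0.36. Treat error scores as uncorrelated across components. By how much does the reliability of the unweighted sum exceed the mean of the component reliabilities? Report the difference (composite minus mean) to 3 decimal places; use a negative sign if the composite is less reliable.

Var(sum) = 3 + 2.8 = 5.8; true-score variance = 2.26 + 2.8 = 5.06; composite reliability = 0.8724.
Mean component reliability = 0.7533.
Difference = 0.8724 − 0.7533 = 0.119.

0.119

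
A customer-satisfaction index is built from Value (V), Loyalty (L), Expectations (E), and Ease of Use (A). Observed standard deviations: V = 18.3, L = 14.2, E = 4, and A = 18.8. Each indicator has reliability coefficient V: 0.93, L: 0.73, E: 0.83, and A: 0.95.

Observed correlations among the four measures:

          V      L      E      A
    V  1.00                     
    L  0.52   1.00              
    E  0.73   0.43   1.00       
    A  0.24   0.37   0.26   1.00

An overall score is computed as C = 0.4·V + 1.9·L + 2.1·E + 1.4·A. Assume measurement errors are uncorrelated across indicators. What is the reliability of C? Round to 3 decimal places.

0.911

Var(C) = 0.4²·18.3² + 1.9²·14.2² + 2.1²·4² + 1.4²·18.8² + 2·[0.76·18.3·14.2·0.52 + 0.84·18.3·4·0.73 + 0.56·18.3·18.8·0.24 + 3.99·14.2·4·0.43 + 2.66·14.2·18.8·0.37 + 2.94·4·18.8·0.26] = 1544.81 + 1223 = 2767.8.
Because errors are independent across components, Cov(Tᵢ,Tⱼ) = Cov(Xᵢ,Xⱼ); the off-diagonal part of the true-score variance is the same as above.
True-score variance = [0.4²·18.3²·0.93 + 1.9²·14.2²·0.73 + 2.1²·4²·0.83 + 1.4²·18.8²·0.95] + 1223 = 1297.88 + 1223 = 2520.88.
Reliability = 2520.88 / 2767.8 = 0.911.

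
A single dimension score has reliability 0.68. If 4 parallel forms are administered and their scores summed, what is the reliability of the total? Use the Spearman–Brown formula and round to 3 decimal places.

ρ_k = kρ / (1 + (k−1)ρ) = 4·0.68 / (1 + 3·0.68) = 2.720 / 3.040 = 0.895.

0.895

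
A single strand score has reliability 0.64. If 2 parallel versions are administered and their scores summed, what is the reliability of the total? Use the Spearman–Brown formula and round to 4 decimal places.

0.7805

ρ_k = kρ / (1 + (k−1)ρ) = 2·0.64 / (1 + 1·0.64) = 1.280 / 1.640 = 0.7805.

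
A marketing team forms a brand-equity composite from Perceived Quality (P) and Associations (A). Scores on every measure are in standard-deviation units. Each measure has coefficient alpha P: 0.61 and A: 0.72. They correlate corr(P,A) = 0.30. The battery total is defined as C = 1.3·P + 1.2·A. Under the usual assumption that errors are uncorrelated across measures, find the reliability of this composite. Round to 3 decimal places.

Var(C) = 1.3² + 1.2² + 2·[1.56·0.30] = 3.13 + 0.936 = 4.066.
With uncorrelated errors the cross-covariances are all true-score covariance, so they carry over unchanged; only the diagonal terms shrink to ρᵢσᵢ².
True-score variance = [1.3²·0.61 + 1.2²·0.72] + 0.936 = 2.0677 + 0.936 = 3.0037.
Reliability = 3.0037 / 4.066 = 0.739.

0.739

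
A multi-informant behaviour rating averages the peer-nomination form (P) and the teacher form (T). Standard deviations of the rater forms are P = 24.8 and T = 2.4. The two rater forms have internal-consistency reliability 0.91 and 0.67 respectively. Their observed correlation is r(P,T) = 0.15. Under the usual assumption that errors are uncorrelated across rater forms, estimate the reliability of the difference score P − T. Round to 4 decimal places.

0.9050

Var(P−T) = 24.8² + 2.4² − 2·24.8·2.4·0.15 = 620.8 − 17.856 = 602.944.
With uncorrelated errors the cross-covariances are all true-score covariance, so they carry over unchanged; only the diagonal terms shrink to ρᵢσᵢ².
True-score variance = [24.8²·0.91 + 2.4²·0.67] − 17.856 = 563.546 − 17.856 = 545.69.
Reliability = 545.69 / 602.944 = 0.9050.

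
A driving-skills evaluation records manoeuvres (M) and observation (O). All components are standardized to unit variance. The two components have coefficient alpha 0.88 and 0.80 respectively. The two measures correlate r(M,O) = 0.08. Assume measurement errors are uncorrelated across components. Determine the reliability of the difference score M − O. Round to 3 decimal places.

0.826

Var(M−O) = 1 + 1 − 2·0.08 = 2 − 0.16 = 1.84.
With uncorrelated errors the cross-covariances are all true-score covariance, so they carry over unchanged; only the diagonal terms shrink to ρᵢσᵢ².
True-score variance = [0.88 + 0.80] − 0.16 = 1.68 − 0.16 = 1.52.
Reliability = 1.52 / 1.84 = 0.826.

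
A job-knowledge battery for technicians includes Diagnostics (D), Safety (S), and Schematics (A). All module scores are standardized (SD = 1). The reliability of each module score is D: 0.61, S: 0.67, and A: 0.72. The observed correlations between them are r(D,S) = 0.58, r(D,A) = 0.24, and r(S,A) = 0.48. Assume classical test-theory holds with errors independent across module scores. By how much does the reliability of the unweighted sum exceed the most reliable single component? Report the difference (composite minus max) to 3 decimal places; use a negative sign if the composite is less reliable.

Var(sum) = 3 + 2.6 = 5.6; true-score variance = 2 + 2.6 = 4.6; composite reliability = 0.8214.
Max component reliability = 0.7200.
Difference = 0.8214 − 0.7200 = 0.101.

0.101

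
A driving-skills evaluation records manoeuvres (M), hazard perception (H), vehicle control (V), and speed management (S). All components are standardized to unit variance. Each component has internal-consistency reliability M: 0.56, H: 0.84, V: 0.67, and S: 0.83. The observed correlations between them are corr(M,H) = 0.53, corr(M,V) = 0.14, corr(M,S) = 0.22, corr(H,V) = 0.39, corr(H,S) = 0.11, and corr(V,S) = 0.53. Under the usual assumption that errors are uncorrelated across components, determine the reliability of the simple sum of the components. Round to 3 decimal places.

0.860

Var(M+H+V+S) = 4 + 2·[0.53 + 0.14 + 0.22 + 0.39 + 0.11 + 0.53] = 4 + 3.84 = 7.84.
Because errors are independent across components, Cov(Tᵢ,Tⱼ) = Cov(Xᵢ,Xⱼ); the off-diagonal part of the true-score variance is the same as above.
True-score variance = [0.56 + 0.84 + 0.67 + 0.83] + 3.84 = 2.9 + 3.84 = 6.74.
Reliability = 6.74 / 7.84 = 0.860.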